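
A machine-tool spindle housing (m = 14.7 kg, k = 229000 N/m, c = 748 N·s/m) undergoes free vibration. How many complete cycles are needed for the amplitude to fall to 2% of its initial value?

ζ = c/(2√(km)) = 748/(2√(229000 × 14.7)) = 748/3669 = 0.2038.
Logarithmic decrement δ = 2πζ/√(1 − ζ²) = 2π × 0.2038/√(1 − 0.0416) = 1.308.
x_n/x₀ = e^(−nδ) ≤ 0.02; take ln: n ≥ ln(1/0.02)/δ = 3.912/1.308 = 2.990.
So 3 complete cycles are required.

3 cycles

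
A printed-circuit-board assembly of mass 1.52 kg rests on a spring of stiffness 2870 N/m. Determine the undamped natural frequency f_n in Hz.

6.92 Hz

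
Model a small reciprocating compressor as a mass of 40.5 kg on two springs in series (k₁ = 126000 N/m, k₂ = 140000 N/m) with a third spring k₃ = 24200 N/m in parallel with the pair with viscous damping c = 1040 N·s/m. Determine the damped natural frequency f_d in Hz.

7.24 Hz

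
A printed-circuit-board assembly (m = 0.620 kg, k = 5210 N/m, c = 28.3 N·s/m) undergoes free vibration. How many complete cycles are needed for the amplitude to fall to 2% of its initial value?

3 cycles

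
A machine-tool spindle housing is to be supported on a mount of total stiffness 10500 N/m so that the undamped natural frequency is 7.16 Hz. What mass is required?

5.19 kg

ω_n = 2πf_n = 2π × 7.16 = 44.99 rad/s.
m = k/ω_n² = 10500/44.99² = 10500/2024 = 5.188 kg.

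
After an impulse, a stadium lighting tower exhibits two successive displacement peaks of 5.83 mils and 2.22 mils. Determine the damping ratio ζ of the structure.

0.152

Logarithmic decrement δ = (1/n)·ln(x₀/x_n) = (1/1)·ln(5.83/2.22) = (1/1)·ln(2.626) = 0.9655.
ζ = δ/√(4π² + δ²) = 0.9655/√(39.48 + 0.932) = 0.9655/6.357 = 0.1519.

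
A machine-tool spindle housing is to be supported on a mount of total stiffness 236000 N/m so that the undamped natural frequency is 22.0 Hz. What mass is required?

ω_n = 2πf_n = 2π × 22.0 = 138.2 rad/s.
m = k/ω_n² = 236000/138.2² = 236000/19110 = 12.35 kg.

12.4 kg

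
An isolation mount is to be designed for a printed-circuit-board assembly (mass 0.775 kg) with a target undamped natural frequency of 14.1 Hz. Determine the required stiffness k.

6080 N/m

ω_n = 2πf_n = 2π × 14.1 = 88.59 rad/s.
k = m·ω_n² = 0.775 × 88.59² = 0.775 × 7849 = 6083 N/m.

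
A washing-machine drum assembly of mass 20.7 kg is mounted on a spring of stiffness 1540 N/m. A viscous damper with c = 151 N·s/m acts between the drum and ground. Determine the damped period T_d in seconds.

ω_n = √(k/m) = √(1540/20.7) = 8.625 rad/s.
Critical damping c_c = 2√(k·m) = 2√(1540 × 20.7) = 357.1 N·s/m, so ζ = c/c_c = 151/357.1 = 0.4229.
ω_d = ω_n√(1 − ζ²) = 8.625 × √(1 − 0.179) = 7.816 rad/s.
T_d = 2π/ω_d = 0.8039 s.

0.804 s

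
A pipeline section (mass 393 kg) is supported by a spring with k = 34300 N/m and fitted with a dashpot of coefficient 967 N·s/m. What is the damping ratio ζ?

0.132

ω_n = √(k/m) = √(34300/393) = 9.342 rad/s.
Critical damping c_c = 2√(k·m) = 2√(34300 × 393) = 7343 N·s/m, so ζ = c/c_c = 967/7343 = 0.1317.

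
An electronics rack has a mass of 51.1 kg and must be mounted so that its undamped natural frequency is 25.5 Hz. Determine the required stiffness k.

1310000 N/m

ω_n = 2πf_n = 2π × 25.5 = 160.2 rad/s.
k = m·ω_n² = 51.1 × 160.2² = 51.1 × 25670 = 1312000 N/m.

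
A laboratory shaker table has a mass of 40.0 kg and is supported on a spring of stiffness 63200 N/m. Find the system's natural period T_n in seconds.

0.158 s

ω_n = √(k/m) = √(63200/40.0) = √1580 = 39.75 rad/s.
T_n = 2π/ω_n = 6.283/39.75 = 0.1581 s.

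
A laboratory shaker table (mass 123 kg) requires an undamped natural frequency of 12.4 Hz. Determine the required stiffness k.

747000 N/m

ω_n = 2πf_n = 2π × 12.4 = 77.91 rad/s.
k = m·ω_n² = 123 × 77.91² = 123 × 6070 = 746600 N/m.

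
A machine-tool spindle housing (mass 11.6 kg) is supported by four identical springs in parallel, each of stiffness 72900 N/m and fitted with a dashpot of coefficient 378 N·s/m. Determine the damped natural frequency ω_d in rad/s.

158 rad/s

Parallel springs add: k_eq = 4 × 72900 = 291600 N/m.
ω_n = √(k_eq/m) = √(291600/11.6) = 158.5 rad/s.
Critical damping c_c = 2√(k_eq·m) = 2√(291600 × 11.6) = 3678 N·s/m, so ζ = c/c_c = 378/3678 = 0.1028.
ω_d = ω_n√(1 − ζ²) = 158.5 × √(1 − 0.0106) = 157.7 rad/s.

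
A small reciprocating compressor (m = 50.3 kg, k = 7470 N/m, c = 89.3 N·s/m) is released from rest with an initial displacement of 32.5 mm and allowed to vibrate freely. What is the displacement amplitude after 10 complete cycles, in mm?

0.330 mm

ζ = c/(2√(km)) = 89.3/(2√(7470 × 50.3)) = 89.3/1226 = 0.07284.
Logarithmic decrement δ = 2πζ/√(1 − ζ²) = 2π × 0.07284/√(1 − 0.00531) = 0.4589.
After n cycles, x_n/x₀ = e^(−nδ), so x_10 = 32.5 × e^(−10 × 0.4589) = 32.5 × 0.01016 = 0.3303 mm.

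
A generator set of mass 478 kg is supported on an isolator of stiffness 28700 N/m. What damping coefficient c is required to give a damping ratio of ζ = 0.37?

c_c = 2√(k·m) = 2√(28700 × 478) = 7408 N·s/m.
c = ζ·c_c = 0.37 × 7408 = 2741 N·s/m.

2740 N·s/m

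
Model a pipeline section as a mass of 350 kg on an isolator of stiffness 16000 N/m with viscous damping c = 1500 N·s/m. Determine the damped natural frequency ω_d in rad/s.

6.41 rad/s

ω_n = √(k/m) = √(16000/350) = 6.761 rad/s.
Critical damping c_c = 2√(k·m) = 2√(16000 × 350) = 4733 N·s/m, so ζ = c/c_c = 1500/4733 = 0.3169.
ω_d = ω_n√(1 − ζ²) = 6.761 × √(1 − 0.100) = 6.413 rad/s.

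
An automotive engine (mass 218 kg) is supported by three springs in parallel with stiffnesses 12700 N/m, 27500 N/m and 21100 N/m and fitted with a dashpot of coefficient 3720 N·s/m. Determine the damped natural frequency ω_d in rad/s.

14.4 rad/s

Parallel springs add: k_eq = 12700 + 27500 + 21100 = 61300 N/m.
ω_n = √(k_eq/m) = √(61300/218) = 16.77 rad/s.
Critical damping c_c = 2√(k_eq·m) = 2√(61300 × 218) = 7311 N·s/m, so ζ = c/c_c = 3720/7311 = 0.5088.
ω_d = ω_n√(1 − ζ²) = 16.77 × √(1 − 0.259) = 14.44 rad/s.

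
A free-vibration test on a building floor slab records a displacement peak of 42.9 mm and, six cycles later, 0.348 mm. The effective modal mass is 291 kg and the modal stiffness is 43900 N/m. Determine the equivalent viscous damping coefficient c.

Logarithmic decrement δ = (1/n)·ln(x₀/x_n) = (1/6)·ln(42.9/0.348) = (1/6)·ln(123.3) = 0.8024.
ζ = δ/√(4π² + δ²) = 0.8024/√(39.48 + 0.644) = 0.8024/6.334 = 0.1267.
c = ζ · 2√(km) = 0.1267 × 2√(43900 × 291) = 0.1267 × 7148 = 905.5 N·s/m.

906 N·s/m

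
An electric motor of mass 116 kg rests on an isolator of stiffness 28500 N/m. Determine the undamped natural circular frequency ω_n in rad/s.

15.7 rad/s

ω_n = √(k/m) = √(28500/116) = √245.7 = 15.67 rad/s.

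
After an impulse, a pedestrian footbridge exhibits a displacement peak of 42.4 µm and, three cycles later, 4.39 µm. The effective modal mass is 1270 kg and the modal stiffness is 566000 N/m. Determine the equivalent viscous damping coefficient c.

6410 N·s/m

Logarithmic decrement δ = (1/n)·ln(x₀/x_n) = (1/3)·ln(42.4/4.39) = (1/3)·ln(9.658) = 0.7559.
ζ = δ/√(4π² + δ²) = 0.7559/√(39.48 + 0.571) = 0.7559/6.328 = 0.1195.
c = ζ · 2√(km) = 0.1195 × 2√(566000 × 1270) = 0.1195 × 53620 = 6405 N·s/m.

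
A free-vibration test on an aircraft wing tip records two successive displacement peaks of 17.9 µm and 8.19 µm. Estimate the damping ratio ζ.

Logarithmic decrement δ = (1/n)·ln(x₀/x_n) = (1/1)·ln(17.9/8.19) = (1/1)·ln(2.186) = 0.7819.
ζ = δ/√(4π² + δ²) = 0.7819/√(39.48 + 0.611) = 0.7819/6.332 = 0.1235.

0.123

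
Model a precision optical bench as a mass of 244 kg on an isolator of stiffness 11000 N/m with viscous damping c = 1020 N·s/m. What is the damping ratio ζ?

0.311

ω_n = √(k/m) = √(11000/244) = 6.714 rad/s.
Critical damping c_c = 2√(k·m) = 2√(11000 × 244) = 3277 N·s/m, so ζ = c/c_c = 1020/3277 = 0.3113.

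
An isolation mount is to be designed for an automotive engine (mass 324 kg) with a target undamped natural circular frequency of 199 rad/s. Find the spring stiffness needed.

12800000 N/m

k = m·ω_n² = 324 × 199.0² = 324 × 39600 = 12830000 N/m.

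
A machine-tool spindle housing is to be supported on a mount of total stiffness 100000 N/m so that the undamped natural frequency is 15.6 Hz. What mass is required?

10.4 kg

ω_n = 2πf_n = 2π × 15.6 = 98.02 rad/s.
m = k/ω_n² = 100000/98.02² = 100000/9607 = 10.41 kg.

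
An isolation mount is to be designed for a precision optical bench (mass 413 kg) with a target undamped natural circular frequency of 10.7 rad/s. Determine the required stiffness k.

47300 N/m

k = m·ω_n² = 413 × 10.70² = 413 × 114.5 = 47280 N/m.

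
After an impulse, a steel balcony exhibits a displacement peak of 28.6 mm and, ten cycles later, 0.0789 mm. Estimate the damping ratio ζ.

0.0934

Logarithmic decrement δ = (1/n)·ln(x₀/x_n) = (1/10)·ln(28.6/0.0789) = (1/10)·ln(362.5) = 0.5893.
ζ = δ/√(4π² + δ²) = 0.5893/√(39.48 + 0.347) = 0.5893/6.311 = 0.09338.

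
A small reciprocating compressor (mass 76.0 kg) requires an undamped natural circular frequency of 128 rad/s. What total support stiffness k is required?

1250000 N/m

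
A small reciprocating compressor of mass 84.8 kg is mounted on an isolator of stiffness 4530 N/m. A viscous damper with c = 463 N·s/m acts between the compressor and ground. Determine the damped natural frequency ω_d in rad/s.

ω_n = √(k/m) = √(4530/84.8) = 7.309 rad/s.
Critical damping c_c = 2√(k·m) = 2√(4530 × 84.8) = 1240 N·s/m, so ζ = c/c_c = 463/1240 = 0.3735.
ω_d = ω_n√(1 − ζ²) = 7.309 × √(1 − 0.140) = 6.780 rad/s.

6.78 rad/s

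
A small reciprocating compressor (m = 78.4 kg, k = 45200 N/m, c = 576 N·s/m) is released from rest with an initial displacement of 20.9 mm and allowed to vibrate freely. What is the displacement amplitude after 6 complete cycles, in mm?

0.0610 mm

ζ = c/(2√(km)) = 576/(2√(45200 × 78.4)) = 576/3765 = 0.1530.
Logarithmic decrement δ = 2πζ/√(1 − ζ²) = 2π × 0.1530/√(1 − 0.0234) = 0.9727.
After n cycles, x_n/x₀ = e^(−nδ), so x_6 = 20.9 × e^(−6 × 0.9727) = 20.9 × 0.002920 = 0.06102 mm.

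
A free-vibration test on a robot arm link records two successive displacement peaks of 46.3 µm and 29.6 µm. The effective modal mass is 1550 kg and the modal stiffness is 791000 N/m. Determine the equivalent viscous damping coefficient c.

4970 N·s/m

Logarithmic decrement δ = (1/n)·ln(x₀/x_n) = (1/1)·ln(46.3/29.6) = (1/1)·ln(1.564) = 0.4474.
ζ = δ/√(4π² + δ²) = 0.4474/√(39.48 + 0.200) = 0.4474/6.299 = 0.07102.
c = ζ · 2√(km) = 0.07102 × 2√(791000 × 1550) = 0.07102 × 70030 = 4974 N·s/m.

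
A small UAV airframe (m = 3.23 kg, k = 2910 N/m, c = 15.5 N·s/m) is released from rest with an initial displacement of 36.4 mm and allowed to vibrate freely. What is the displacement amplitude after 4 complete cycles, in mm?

4.85 mm

ζ = c/(2√(km)) = 15.5/(2√(2910 × 3.23)) = 15.5/193.9 = 0.07994.
Logarithmic decrement δ = 2πζ/√(1 − ζ²) = 2π × 0.07994/√(1 − 0.00639) = 0.5039.
After n cycles, x_n/x₀ = e^(−nδ), so x_4 = 36.4 × e^(−4 × 0.5039) = 36.4 × 0.1333 = 4.850 mm.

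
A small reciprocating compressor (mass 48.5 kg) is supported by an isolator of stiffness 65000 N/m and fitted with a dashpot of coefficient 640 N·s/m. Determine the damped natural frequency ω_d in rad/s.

ω_n = √(k/m) = √(65000/48.5) = 36.61 rad/s.
Critical damping c_c = 2√(k·m) = 2√(65000 × 48.5) = 3551 N·s/m, so ζ = c/c_c = 640/3551 = 0.1802.
ω_d = ω_n√(1 − ζ²) = 36.61 × √(1 − 0.0325) = 36.01 rad/s.

36.0 rad/s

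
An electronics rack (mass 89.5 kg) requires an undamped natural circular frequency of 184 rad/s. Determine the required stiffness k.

k = m·ω_n² = 89.5 × 184.0² = 89.5 × 33860 = 3030000 N/m.

3030000 N/m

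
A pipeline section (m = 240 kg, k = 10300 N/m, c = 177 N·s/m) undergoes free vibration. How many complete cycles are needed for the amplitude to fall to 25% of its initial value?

ζ = c/(2√(km)) = 177/(2√(10300 × 240)) = 177/3145 = 0.05629.
Logarithmic decrement δ = 2πζ/√(1 − ζ²) = 2π × 0.05629/√(1 − 0.00317) = 0.3542.
x_n/x₀ = e^(−nδ) ≤ 0.25; take ln: n ≥ ln(1/0.25)/δ = 1.386/0.3542 = 3.914.
So 4 complete cycles are required.

4 cycles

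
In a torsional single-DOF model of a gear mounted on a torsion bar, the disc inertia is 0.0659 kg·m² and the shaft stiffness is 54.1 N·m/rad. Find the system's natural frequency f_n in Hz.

ω_n = √(k_t/J) = √(54.1/0.0659) = √820.9 = 28.65 rad/s.
f_n = ω_n/(2π) = 28.65/6.283 = 4.560 Hz.

4.56 Hz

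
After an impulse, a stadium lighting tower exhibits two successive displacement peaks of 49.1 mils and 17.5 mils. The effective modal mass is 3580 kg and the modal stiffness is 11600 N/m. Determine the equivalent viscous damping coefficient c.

2090 N·s/m

Logarithmic decrement δ = (1/n)·ln(x₀/x_n) = (1/1)·ln(49.1/17.5) = (1/1)·ln(2.806) = 1.032.
ζ = δ/√(4π² + δ²) = 1.032/√(39.48 + 1.06) = 1.032/6.367 = 0.1620.
c = ζ · 2√(km) = 0.1620 × 2√(11600 × 3580) = 0.1620 × 12890 = 2088 N·s/m.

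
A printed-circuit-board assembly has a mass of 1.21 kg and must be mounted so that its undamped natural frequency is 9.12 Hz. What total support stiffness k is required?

3970 N/m

ω_n = 2πf_n = 2π × 9.12 = 57.30 rad/s.
k = m·ω_n² = 1.21 × 57.30² = 1.21 × 3284 = 3973 N/m.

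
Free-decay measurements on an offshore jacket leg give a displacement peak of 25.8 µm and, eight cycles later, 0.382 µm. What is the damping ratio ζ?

Logarithmic decrement δ = (1/n)·ln(x₀/x_n) = (1/8)·ln(25.8/0.382) = (1/8)·ln(67.54) = 0.5266.
ζ = δ/√(4π² + δ²) = 0.5266/√(39.48 + 0.277) = 0.5266/6.305 = 0.08352.

0.0835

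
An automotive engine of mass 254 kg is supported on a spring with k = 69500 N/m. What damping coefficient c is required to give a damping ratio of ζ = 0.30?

2520 N·s/m

c_c = 2√(k·m) = 2√(69500 × 254) = 8403 N·s/m.
c = ζ·c_c = 0.30 × 8403 = 2521 N·s/m.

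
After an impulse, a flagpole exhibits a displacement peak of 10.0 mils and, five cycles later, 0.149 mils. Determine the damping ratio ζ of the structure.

Logarithmic decrement δ = (1/n)·ln(x₀/x_n) = (1/5)·ln(10.0/0.149) = (1/5)·ln(67.11) = 0.8413.
ζ = δ/√(4π² + δ²) = 0.8413/√(39.48 + 0.708) = 0.8413/6.339 = 0.1327.

0.133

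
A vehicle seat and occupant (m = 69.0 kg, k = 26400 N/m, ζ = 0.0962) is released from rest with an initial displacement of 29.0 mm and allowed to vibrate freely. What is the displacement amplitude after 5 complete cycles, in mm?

Logarithmic decrement δ = 2πζ/√(1 − ζ²) = 2π × 0.09620/√(1 − 0.00925) = 0.6073.
After n cycles, x_n/x₀ = e^(−nδ), so x_5 = 29.0 × e^(−5 × 0.6073) = 29.0 × 0.04801 = 1.392 mm.

1.39 mm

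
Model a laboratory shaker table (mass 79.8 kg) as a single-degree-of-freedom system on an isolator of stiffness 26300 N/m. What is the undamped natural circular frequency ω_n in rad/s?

ω_n = √(k/m) = √(26300/79.8) = √329.6 = 18.15 rad/s.

18.2 rad/s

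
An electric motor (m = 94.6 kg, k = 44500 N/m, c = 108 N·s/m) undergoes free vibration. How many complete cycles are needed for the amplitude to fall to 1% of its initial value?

28 cycles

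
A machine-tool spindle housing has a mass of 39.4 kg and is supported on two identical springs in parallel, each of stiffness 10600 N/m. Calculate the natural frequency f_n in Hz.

3.69 Hz

Parallel springs add: k_eq = 2 × 10600 = 21200 N/m.
ω_n = √(k_eq/m) = √(21200/39.4) = √538.1 = 23.20 rad/s.
f_n = ω_n/(2π) = 23.20/6.283 = 3.692 Hz.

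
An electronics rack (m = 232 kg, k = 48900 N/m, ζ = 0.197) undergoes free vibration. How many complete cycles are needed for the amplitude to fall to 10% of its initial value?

Logarithmic decrement δ = 2πζ/√(1 − ζ²) = 2π × 0.1970/√(1 − 0.0388) = 1.263.
x_n/x₀ = e^(−nδ) ≤ 0.1; take ln: n ≥ ln(1/0.1)/δ = 2.303/1.263 = 1.824.
So 2 complete cycles are required.

2 cycles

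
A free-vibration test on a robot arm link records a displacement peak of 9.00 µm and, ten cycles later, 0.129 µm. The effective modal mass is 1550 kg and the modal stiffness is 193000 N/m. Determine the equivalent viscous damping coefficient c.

2330 N·s/m

Logarithmic decrement δ = (1/n)·ln(x₀/x_n) = (1/10)·ln(9.00/0.129) = (1/10)·ln(69.77) = 0.4245.
ζ = δ/√(4π² + δ²) = 0.4245/√(39.48 + 0.180) = 0.4245/6.298 = 0.06741.
c = ζ · 2√(km) = 0.06741 × 2√(193000 × 1550) = 0.06741 × 34590 = 2332 N·s/m.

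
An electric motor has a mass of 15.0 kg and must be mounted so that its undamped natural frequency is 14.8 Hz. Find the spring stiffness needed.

130000 N/m

ω_n = 2πf_n = 2π × 14.8 = 92.99 rad/s.
k = m·ω_n² = 15.0 × 92.99² = 15.0 × 8647 = 129700 N/m.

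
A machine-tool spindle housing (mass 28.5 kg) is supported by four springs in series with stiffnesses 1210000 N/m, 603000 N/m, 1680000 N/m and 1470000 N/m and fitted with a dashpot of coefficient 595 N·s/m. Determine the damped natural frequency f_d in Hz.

15.3 Hz

Series springs: 1/k_eq = 1/1210000 + 1/603000 + 1/1680000 + 1/1470000 = 3.760×10^-6, so k_eq = 265900 N/m.
ω_n = √(k_eq/m) = √(265900/28.5) = 96.60 rad/s.
Critical damping c_c = 2√(k_eq·m) = 2√(265900 × 28.5) = 5506 N·s/m, so ζ = c/c_c = 595/5506 = 0.1081.
ω_d = ω_n√(1 − ζ²) = 96.60 × √(1 − 0.0117) = 96.03 rad/s.
f_d = ω_d/(2π) = 15.28 Hz.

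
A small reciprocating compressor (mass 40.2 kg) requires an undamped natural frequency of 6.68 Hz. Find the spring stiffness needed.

70800 N/m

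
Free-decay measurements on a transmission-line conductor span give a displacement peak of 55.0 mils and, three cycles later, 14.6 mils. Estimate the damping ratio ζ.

Logarithmic decrement δ = (1/n)·ln(x₀/x_n) = (1/3)·ln(55.0/14.6) = (1/3)·ln(3.767) = 0.4421.
ζ = δ/√(4π² + δ²) = 0.4421/√(39.48 + 0.195) = 0.4421/6.299 = 0.07019.

0.0702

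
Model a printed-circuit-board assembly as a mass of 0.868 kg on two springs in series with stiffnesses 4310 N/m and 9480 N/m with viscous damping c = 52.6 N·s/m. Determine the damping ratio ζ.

0.519

Series springs: 1/k_eq = 1/4310 + 1/9480 = 0.0003375, so k_eq = 2963 N/m.
ω_n = √(k_eq/m) = √(2963/0.868) = 58.43 rad/s.
Critical damping c_c = 2√(k_eq·m) = 2√(2963 × 0.868) = 101.4 N·s/m, so ζ = c/c_c = 52.6/101.4 = 0.5186.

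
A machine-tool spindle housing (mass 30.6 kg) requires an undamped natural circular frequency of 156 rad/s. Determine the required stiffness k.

k = m·ω_n² = 30.6 × 156.0² = 30.6 × 24340 = 744700 N/m.

745000 N/m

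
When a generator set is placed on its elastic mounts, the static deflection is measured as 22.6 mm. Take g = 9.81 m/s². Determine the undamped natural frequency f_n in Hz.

3.32 Hz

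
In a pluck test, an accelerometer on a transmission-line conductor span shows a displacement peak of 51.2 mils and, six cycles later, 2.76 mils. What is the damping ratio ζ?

0.0772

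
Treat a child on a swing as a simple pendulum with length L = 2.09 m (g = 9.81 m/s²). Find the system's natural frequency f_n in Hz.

For a simple pendulum ω_n = √(g/L) = √(9.81/2.09) = √4.694 = 2.167 rad/s.
f_n = ω_n/(2π) = 2.167/6.283 = 0.3448 Hz.

0.345 Hz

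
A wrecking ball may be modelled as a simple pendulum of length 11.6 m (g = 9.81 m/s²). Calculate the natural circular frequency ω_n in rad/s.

For a simple pendulum ω_n = √(g/L) = √(9.81/11.6) = √0.8457 = 0.9196 rad/s.

0.920 rad/s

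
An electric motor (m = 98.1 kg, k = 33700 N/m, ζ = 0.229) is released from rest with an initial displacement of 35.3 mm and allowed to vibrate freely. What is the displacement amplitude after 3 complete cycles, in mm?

0.419 mm

Logarithmic decrement δ = 2πζ/√(1 − ζ²) = 2π × 0.2290/√(1 − 0.0524) = 1.478.
After n cycles, x_n/x₀ = e^(−nδ), so x_3 = 35.3 × e^(−3 × 1.478) = 35.3 × 0.01186 = 0.4187 mm.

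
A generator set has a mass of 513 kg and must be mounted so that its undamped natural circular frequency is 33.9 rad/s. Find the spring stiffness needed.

k = m·ω_n² = 513 × 33.90² = 513 × 1149 = 589500 N/m.

590000 N/m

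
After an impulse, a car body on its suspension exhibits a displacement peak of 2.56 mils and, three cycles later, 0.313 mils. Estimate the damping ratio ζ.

Logarithmic decrement δ = (1/n)·ln(x₀/x_n) = (1/3)·ln(2.56/0.313) = (1/3)·ln(8.179) = 0.7005.
ζ = δ/√(4π² + δ²) = 0.7005/√(39.48 + 0.491) = 0.7005/6.322 = 0.1108.

0.111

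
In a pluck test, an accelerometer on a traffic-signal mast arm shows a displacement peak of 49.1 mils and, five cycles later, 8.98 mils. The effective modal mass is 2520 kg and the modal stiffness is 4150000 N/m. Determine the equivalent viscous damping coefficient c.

Logarithmic decrement δ = (1/n)·ln(x₀/x_n) = (1/5)·ln(49.1/8.98) = (1/5)·ln(5.468) = 0.3398.
ζ = δ/√(4π² + δ²) = 0.3398/√(39.48 + 0.115) = 0.3398/6.292 = 0.05400.
c = ζ · 2√(km) = 0.05400 × 2√(4150000 × 2520) = 0.05400 × 204500 = 11040 N·s/m.

11000 N·s/m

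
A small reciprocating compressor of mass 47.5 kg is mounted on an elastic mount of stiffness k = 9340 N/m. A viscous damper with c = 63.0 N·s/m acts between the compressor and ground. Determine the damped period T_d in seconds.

0.449 s

ω_n = √(k/m) = √(9340/47.5) = 14.02 rad/s.
Critical damping c_c = 2√(k·m) = 2√(9340 × 47.5) = 1332 N·s/m, so ζ = c/c_c = 63.0/1332 = 0.04729.
ω_d = ω_n√(1 − ζ²) = 14.02 × √(1 − 0.00224) = 14.01 rad/s.
T_d = 2π/ω_d = 0.4486 s.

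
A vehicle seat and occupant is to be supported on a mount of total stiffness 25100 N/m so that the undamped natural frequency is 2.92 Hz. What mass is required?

74.6 kg

ω_n = 2πf_n = 2π × 2.92 = 18.35 rad/s.
m = k/ω_n² = 25100/18.35² = 25100/336.6 = 74.57 kg.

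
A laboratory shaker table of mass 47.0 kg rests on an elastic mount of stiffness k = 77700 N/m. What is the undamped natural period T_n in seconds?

ω_n = √(k/m) = √(77700/47.0) = √1653 = 40.66 rad/s.
T_n = 2π/ω_n = 6.283/40.66 = 0.1545 s.

0.155 s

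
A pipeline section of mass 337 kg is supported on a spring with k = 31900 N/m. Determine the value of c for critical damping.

c_c = 2√(k·m) = 2√(31900 × 337) = 2 × 3279 = 6558 N·s/m.

6560 N·s/m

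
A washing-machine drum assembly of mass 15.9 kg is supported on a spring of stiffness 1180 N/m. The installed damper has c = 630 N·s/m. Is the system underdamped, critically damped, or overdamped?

c_c = 2√(k·m) = 273.9 N·s/m; ζ = c/c_c = 630/273.9 = 2.30.
Since ζ > 1 the system is overdamped.

overdamped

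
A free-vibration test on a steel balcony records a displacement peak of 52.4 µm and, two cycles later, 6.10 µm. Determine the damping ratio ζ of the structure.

Logarithmic decrement δ = (1/n)·ln(x₀/x_n) = (1/2)·ln(52.4/6.10) = (1/2)·ln(8.590) = 1.075.
ζ = δ/√(4π² + δ²) = 1.075/√(39.48 + 1.16) = 1.075/6.375 = 0.1687.

0.169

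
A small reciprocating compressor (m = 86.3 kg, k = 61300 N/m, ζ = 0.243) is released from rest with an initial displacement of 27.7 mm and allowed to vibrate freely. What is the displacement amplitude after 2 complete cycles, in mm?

Logarithmic decrement δ = 2πζ/√(1 − ζ²) = 2π × 0.2430/√(1 − 0.0590) = 1.574.
After n cycles, x_n/x₀ = e^(−nδ), so x_2 = 27.7 × e^(−2 × 1.574) = 27.7 × 0.04294 = 1.189 mm.

1.19 mm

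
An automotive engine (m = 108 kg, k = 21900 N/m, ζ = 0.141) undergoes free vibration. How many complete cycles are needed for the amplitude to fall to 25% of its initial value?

2 cycles

Logarithmic decrement δ = 2πζ/√(1 − ζ²) = 2π × 0.1410/√(1 − 0.0199) = 0.8949.
x_n/x₀ = e^(−nδ) ≤ 0.25; take ln: n ≥ ln(1/0.25)/δ = 1.386/0.8949 = 1.549.
So 2 complete cycles are required.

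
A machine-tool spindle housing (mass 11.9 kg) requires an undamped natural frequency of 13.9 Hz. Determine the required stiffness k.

ω_n = 2πf_n = 2π × 13.9 = 87.34 rad/s.
k = m·ω_n² = 11.9 × 87.34² = 11.9 × 7628 = 90770 N/m.

90800 N/m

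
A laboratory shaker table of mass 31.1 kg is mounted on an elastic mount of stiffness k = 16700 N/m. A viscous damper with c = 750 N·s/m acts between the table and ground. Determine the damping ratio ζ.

ω_n = √(k/m) = √(16700/31.1) = 23.17 rad/s.
Critical damping c_c = 2√(k·m) = 2√(16700 × 31.1) = 1441 N·s/m, so ζ = c/c_c = 750/1441 = 0.5203.

0.520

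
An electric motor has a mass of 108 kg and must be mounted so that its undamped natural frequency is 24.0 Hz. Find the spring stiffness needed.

2460000 N/m

ω_n = 2πf_n = 2π × 24.0 = 150.8 rad/s.
k = m·ω_n² = 108 × 150.8² = 108 × 22740 = 2456000 N/m.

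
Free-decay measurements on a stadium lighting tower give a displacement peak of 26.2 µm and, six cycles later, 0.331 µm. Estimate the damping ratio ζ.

0.115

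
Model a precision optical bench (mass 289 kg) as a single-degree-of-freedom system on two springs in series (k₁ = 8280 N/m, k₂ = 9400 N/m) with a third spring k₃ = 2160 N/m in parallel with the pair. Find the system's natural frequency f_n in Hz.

0.758 Hz

Series pair: k_s = k₁k₂/(k₁+k₂) = (8280)(9400)/(8280 + 9400) = 4402 N/m. In parallel with k₃: k_eq = 4402 + 2160 = 6562 N/m.
ω_n = √(k_eq/m) = √(6562/289) = √22.71 = 4.765 rad/s.
f_n = ω_n/(2π) = 4.765/6.283 = 0.7584 Hz.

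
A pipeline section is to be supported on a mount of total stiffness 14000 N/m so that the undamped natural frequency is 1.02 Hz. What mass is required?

ω_n = 2πf_n = 2π × 1.02 = 6.409 rad/s.
m = k/ω_n² = 14000/6.409² = 14000/41.07 = 340.9 kg.

341 kg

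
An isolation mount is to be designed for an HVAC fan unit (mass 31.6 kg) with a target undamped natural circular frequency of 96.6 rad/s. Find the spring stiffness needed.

k = m·ω_n² = 31.6 × 96.60² = 31.6 × 9332 = 294900 N/m.

295000 N/m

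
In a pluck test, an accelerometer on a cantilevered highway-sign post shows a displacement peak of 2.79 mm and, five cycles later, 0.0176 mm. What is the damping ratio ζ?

0.159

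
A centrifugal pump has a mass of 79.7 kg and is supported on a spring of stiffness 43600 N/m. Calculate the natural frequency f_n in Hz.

3.72 Hz

ω_n = √(k/m) = √(43600/79.7) = √547.1 = 23.39 rad/s.
f_n = ω_n/(2π) = 23.39/6.283 = 3.722 Hz.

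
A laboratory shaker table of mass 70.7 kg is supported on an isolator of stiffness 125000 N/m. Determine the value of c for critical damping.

5950 N·s/m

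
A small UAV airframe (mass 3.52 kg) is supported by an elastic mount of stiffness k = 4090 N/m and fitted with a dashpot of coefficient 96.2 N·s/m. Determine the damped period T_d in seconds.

ω_n = √(k/m) = √(4090/3.52) = 34.09 rad/s.
Critical damping c_c = 2√(k·m) = 2√(4090 × 3.52) = 240.0 N·s/m, so ζ = c/c_c = 96.2/240.0 = 0.4009.
ω_d = ω_n√(1 − ζ²) = 34.09 × √(1 − 0.161) = 31.23 rad/s.
T_d = 2π/ω_d = 0.2012 s.

0.201 s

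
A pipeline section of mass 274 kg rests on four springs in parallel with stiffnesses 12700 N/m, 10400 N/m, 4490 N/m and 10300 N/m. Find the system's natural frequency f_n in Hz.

1.87 Hz

Parallel springs add: k_eq = 12700 + 10400 + 4490 + 10300 = 37890 N/m.
ω_n = √(k_eq/m) = √(37890/274) = √138.3 = 11.76 rad/s.
f_n = ω_n/(2π) = 11.76/6.283 = 1.872 Hz.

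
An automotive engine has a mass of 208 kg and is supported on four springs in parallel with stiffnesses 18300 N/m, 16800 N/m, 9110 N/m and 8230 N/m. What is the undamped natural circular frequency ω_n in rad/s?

Parallel springs add: k_eq = 18300 + 16800 + 9110 + 8230 = 52440 N/m.
ω_n = √(k_eq/m) = √(52440/208) = √252.1 = 15.88 rad/s.

15.9 rad/s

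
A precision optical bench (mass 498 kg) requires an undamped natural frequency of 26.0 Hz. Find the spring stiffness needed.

13300000 N/m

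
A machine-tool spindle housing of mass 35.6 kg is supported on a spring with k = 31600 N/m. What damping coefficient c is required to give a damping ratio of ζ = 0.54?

c_c = 2√(k·m) = 2√(31600 × 35.6) = 2121 N·s/m.
c = ζ·c_c = 0.54 × 2121 = 1145 N·s/m.

1150 N·s/m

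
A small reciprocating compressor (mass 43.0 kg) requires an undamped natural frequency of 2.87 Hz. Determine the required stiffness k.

ω_n = 2πf_n = 2π × 2.87 = 18.03 rad/s.
k = m·ω_n² = 43.0 × 18.03² = 43.0 × 325.2 = 13980 N/m.

14000 N/m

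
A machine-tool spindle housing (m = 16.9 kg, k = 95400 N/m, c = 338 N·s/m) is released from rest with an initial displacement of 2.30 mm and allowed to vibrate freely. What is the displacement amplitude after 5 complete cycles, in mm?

0.0338 mm

ζ = c/(2√(km)) = 338/(2√(95400 × 16.9)) = 338/2539 = 0.1331.
Logarithmic decrement δ = 2πζ/√(1 − ζ²) = 2π × 0.1331/√(1 − 0.0177) = 0.8438.
After n cycles, x_n/x₀ = e^(−nδ), so x_5 = 2.30 × e^(−5 × 0.8438) = 2.30 × 0.01471 = 0.03384 mm.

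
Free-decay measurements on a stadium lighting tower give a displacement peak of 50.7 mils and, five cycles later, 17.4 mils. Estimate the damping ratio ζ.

Logarithmic decrement δ = (1/n)·ln(x₀/x_n) = (1/5)·ln(50.7/17.4) = (1/5)·ln(2.914) = 0.2139.
ζ = δ/√(4π² + δ²) = 0.2139/√(39.48 + 0.0457) = 0.2139/6.287 = 0.03402.

0.0340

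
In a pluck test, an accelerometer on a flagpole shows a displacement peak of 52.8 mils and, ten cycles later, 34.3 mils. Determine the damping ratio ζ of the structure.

0.00687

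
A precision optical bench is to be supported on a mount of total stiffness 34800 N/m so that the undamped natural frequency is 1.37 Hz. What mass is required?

470 kg

ω_n = 2πf_n = 2π × 1.37 = 8.608 rad/s.
m = k/ω_n² = 34800/8.608² = 34800/74.10 = 469.7 kg.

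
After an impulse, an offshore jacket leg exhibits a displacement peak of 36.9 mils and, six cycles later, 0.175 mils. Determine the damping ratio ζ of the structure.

0.141

Logarithmic decrement δ = (1/n)·ln(x₀/x_n) = (1/6)·ln(36.9/0.175) = (1/6)·ln(210.9) = 0.8919.
ζ = δ/√(4π² + δ²) = 0.8919/√(39.48 + 0.795) = 0.8919/6.346 = 0.1405.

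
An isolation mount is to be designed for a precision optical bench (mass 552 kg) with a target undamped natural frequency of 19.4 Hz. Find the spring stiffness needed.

8200000 N/m

ω_n = 2πf_n = 2π × 19.4 = 121.9 rad/s.
k = m·ω_n² = 552 × 121.9² = 552 × 14860 = 8202000 N/m.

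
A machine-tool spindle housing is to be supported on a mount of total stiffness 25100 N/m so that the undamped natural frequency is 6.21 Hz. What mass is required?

ω_n = 2πf_n = 2π × 6.21 = 39.02 rad/s.
m = k/ω_n² = 25100/39.02² = 25100/1522 = 16.49 kg.

16.5 kg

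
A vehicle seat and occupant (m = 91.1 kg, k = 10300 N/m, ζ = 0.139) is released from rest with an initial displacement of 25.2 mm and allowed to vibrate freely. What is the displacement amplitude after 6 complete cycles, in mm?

0.127 mm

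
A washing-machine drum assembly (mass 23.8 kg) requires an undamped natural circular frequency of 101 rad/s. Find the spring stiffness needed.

k = m·ω_n² = 23.8 × 101.0² = 23.8 × 10200 = 242800 N/m.

243000 N/m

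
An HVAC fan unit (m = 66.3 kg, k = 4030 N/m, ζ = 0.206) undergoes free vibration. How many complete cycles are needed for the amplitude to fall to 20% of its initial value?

2 cycles

Logarithmic decrement δ = 2πζ/√(1 − ζ²) = 2π × 0.2060/√(1 − 0.0424) = 1.323.
x_n/x₀ = e^(−nδ) ≤ 0.2; take ln: n ≥ ln(1/0.2)/δ = 1.609/1.323 = 1.217.
So 2 complete cycles are required.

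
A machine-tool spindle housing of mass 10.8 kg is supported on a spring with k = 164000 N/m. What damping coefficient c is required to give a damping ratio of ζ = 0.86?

2290 N·s/m

c_c = 2√(k·m) = 2√(164000 × 10.8) = 2662 N·s/m.
c = ζ·c_c = 0.86 × 2662 = 2289 N·s/m.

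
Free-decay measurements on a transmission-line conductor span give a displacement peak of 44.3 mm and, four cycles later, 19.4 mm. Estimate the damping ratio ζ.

Logarithmic decrement δ = (1/n)·ln(x₀/x_n) = (1/4)·ln(44.3/19.4) = (1/4)·ln(2.284) = 0.2064.
ζ = δ/√(4π² + δ²) = 0.2064/√(39.48 + 0.0426) = 0.2064/6.287 = 0.03284.

0.0328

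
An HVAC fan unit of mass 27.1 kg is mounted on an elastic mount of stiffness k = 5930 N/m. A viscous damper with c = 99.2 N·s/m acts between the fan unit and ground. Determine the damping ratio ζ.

0.124

ω_n = √(k/m) = √(5930/27.1) = 14.79 rad/s.
Critical damping c_c = 2√(k·m) = 2√(5930 × 27.1) = 801.8 N·s/m, so ζ = c/c_c = 99.2/801.8 = 0.1237.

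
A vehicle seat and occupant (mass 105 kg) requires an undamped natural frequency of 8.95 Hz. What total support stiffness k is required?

332000 N/m

ω_n = 2πf_n = 2π × 8.95 = 56.23 rad/s.
k = m·ω_n² = 105 × 56.23² = 105 × 3162 = 332000 N/m.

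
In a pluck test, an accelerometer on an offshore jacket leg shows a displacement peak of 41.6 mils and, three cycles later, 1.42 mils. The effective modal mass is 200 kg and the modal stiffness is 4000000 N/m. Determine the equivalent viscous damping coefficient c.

Logarithmic decrement δ = (1/n)·ln(x₀/x_n) = (1/3)·ln(41.6/1.42) = (1/3)·ln(29.30) = 1.126.
ζ = δ/√(4π² + δ²) = 1.126/√(39.48 + 1.27) = 1.126/6.383 = 0.1764.
c = ζ · 2√(km) = 0.1764 × 2√(4000000 × 200) = 0.1764 × 56570 = 9977 N·s/m.

9980 N·s/m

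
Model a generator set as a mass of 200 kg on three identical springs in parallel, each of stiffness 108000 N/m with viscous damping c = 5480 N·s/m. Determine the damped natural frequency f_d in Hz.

6.02 Hz

Parallel springs add: k_eq = 3 × 108000 = 324000 N/m.
ω_n = √(k_eq/m) = √(324000/200) = 40.25 rad/s.
Critical damping c_c = 2√(k_eq·m) = 2√(324000 × 200) = 16100 N·s/m, so ζ = c/c_c = 5480/16100 = 0.3404.
ω_d = ω_n√(1 − ζ²) = 40.25 × √(1 − 0.116) = 37.85 rad/s.
f_d = ω_d/(2π) = 6.023 Hz.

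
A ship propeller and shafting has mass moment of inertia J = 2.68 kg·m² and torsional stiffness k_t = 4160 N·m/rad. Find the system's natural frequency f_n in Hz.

6.27 Hz

ω_n = √(k_t/J) = √(4160/2.68) = √1552 = 39.40 rad/s.
f_n = ω_n/(2π) = 39.40/6.283 = 6.270 Hz.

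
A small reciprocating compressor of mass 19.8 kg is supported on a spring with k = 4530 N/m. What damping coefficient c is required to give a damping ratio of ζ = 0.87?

c_c = 2√(k·m) = 2√(4530 × 19.8) = 599.0 N·s/m.
c = ζ·c_c = 0.87 × 599.0 = 521.1 N·s/m.

521 N·s/m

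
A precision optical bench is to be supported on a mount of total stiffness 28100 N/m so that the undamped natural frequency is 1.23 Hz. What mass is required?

470 kg

ω_n = 2πf_n = 2π × 1.23 = 7.728 rad/s.
m = k/ω_n² = 28100/7.728² = 28100/59.73 = 470.5 kg.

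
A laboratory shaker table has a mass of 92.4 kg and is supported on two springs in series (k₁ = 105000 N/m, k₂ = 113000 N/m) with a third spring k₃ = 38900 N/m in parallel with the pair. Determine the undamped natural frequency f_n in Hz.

5.06 Hz

Series pair: k_s = k₁k₂/(k₁+k₂) = (105000)(113000)/(105000 + 113000) = 54430 N/m. In parallel with k₃: k_eq = 54430 + 38900 = 93330 N/m.
ω_n = √(k_eq/m) = √(93330/92.4) = √1010 = 31.78 rad/s.
f_n = ω_n/(2π) = 31.78/6.283 = 5.058 Hz.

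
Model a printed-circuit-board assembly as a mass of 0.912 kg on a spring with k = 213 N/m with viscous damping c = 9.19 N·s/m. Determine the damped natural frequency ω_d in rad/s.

ω_n = √(k/m) = √(213.0/0.912) = 15.28 rad/s.
Critical damping c_c = 2√(k·m) = 2√(213.0 × 0.912) = 27.88 N·s/m, so ζ = c/c_c = 9.19/27.88 = 0.3297.
ω_d = ω_n√(1 − ζ²) = 15.28 × √(1 − 0.109) = 14.43 rad/s.

14.4 rad/s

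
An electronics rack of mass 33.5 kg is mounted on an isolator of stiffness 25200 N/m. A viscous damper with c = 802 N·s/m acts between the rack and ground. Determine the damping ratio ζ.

0.436

ω_n = √(k/m) = √(25200/33.5) = 27.43 rad/s.
Critical damping c_c = 2√(k·m) = 2√(25200 × 33.5) = 1838 N·s/m, so ζ = c/c_c = 802/1838 = 0.4364.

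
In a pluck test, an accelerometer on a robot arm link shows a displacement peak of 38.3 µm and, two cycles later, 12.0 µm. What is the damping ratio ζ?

Logarithmic decrement δ = (1/n)·ln(x₀/x_n) = (1/2)·ln(38.3/12.0) = (1/2)·ln(3.192) = 0.5803.
ζ = δ/√(4π² + δ²) = 0.5803/√(39.48 + 0.337) = 0.5803/6.310 = 0.09196.

0.0920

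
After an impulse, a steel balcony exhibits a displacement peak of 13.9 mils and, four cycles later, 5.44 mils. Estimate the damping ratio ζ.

0.0373

Logarithmic decrement δ = (1/n)·ln(x₀/x_n) = (1/4)·ln(13.9/5.44) = (1/4)·ln(2.555) = 0.2345.
ζ = δ/√(4π² + δ²) = 0.2345/√(39.48 + 0.0550) = 0.2345/6.288 = 0.03730.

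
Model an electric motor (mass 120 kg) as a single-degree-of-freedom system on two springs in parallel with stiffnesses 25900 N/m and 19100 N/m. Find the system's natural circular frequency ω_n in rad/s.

Parallel springs add: k_eq = 25900 + 19100 = 45000 N/m.
ω_n = √(k_eq/m) = √(45000/120) = √375.0 = 19.36 rad/s.

19.4 rad/s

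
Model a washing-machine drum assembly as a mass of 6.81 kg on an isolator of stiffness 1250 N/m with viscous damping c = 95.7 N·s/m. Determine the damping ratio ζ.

ω_n = √(k/m) = √(1250/6.81) = 13.55 rad/s.
Critical damping c_c = 2√(k·m) = 2√(1250 × 6.81) = 184.5 N·s/m, so ζ = c/c_c = 95.7/184.5 = 0.5186.

0.519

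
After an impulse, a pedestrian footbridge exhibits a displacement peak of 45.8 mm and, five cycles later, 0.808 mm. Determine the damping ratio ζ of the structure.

0.127

Logarithmic decrement δ = (1/n)·ln(x₀/x_n) = (1/5)·ln(45.8/0.808) = (1/5)·ln(56.68) = 0.8075.
ζ = δ/√(4π² + δ²) = 0.8075/√(39.48 + 0.652) = 0.8075/6.335 = 0.1275.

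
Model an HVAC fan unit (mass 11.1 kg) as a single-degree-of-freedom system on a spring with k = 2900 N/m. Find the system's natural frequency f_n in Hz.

ω_n = √(k/m) = √(2900/11.1) = √261.3 = 16.16 rad/s.
f_n = ω_n/(2π) = 16.16/6.283 = 2.573 Hz.

2.57 Hz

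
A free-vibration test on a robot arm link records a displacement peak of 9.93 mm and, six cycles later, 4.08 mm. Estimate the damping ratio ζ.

0.0236

Logarithmic decrement δ = (1/n)·ln(x₀/x_n) = (1/6)·ln(9.93/4.08) = (1/6)·ln(2.434) = 0.1482.
ζ = δ/√(4π² + δ²) = 0.1482/√(39.48 + 0.0220) = 0.1482/6.285 = 0.02359.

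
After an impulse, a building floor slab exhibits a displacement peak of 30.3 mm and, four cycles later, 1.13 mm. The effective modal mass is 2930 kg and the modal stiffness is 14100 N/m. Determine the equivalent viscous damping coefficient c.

Logarithmic decrement δ = (1/n)·ln(x₀/x_n) = (1/4)·ln(30.3/1.13) = (1/4)·ln(26.81) = 0.8222.
ζ = δ/√(4π² + δ²) = 0.8222/√(39.48 + 0.676) = 0.8222/6.337 = 0.1298.
c = ζ · 2√(km) = 0.1298 × 2√(14100 × 2930) = 0.1298 × 12860 = 1668 N·s/m.

1670 N·s/m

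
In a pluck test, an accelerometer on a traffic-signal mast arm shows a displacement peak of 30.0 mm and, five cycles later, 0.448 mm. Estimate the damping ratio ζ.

Logarithmic decrement δ = (1/n)·ln(x₀/x_n) = (1/5)·ln(30.0/0.448) = (1/5)·ln(66.96) = 0.8408.
ζ = δ/√(4π² + δ²) = 0.8408/√(39.48 + 0.707) = 0.8408/6.339 = 0.1326.

0.133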